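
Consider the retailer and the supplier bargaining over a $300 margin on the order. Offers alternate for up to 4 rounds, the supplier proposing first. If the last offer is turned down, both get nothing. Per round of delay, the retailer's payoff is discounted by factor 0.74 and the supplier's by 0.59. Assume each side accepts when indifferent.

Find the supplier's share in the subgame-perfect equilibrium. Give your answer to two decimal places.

Round 4 (the retailer proposes): rejection yields 0 for the supplier; the retailer offers 0 and keeps 300.
Round 3 (the supplier proposes): the retailer can get 300 next round, worth 0.74 × 300 = 222 now. The supplier offers 222 and keeps 300 − 222 = 78.
Round 2 (the retailer proposes): the supplier can get 78 next round, worth 0.59 × 78 = 46.02 now; the retailer offers that and keeps 253.98.
Round 1 (the supplier proposes): the retailer can get 253.98 next round, worth 0.74 × 253.98 = 187.9452 now. The supplier offers 187.9452 and keeps 300 − 187.9452 = 112.0548.

112.05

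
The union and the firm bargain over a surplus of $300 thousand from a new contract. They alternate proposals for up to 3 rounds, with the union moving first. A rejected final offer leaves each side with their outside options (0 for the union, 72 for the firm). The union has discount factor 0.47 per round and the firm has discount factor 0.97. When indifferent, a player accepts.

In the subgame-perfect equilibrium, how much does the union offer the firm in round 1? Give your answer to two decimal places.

Round 3 (the union proposes): the firm gets 72 if talks fail, so the union offers 72 and keeps 228.
Round 2 (the firm proposes): the union can get 228 next round, worth 0.47 × 228 = 107.16 now; the firm offers that and keeps 192.84.
Round 1 (the union proposes): the firm can get 192.84 next round, worth 0.97 × 192.84 = 187.0548 now, so the union offers 187.0548, keeping 112.9452.

187.05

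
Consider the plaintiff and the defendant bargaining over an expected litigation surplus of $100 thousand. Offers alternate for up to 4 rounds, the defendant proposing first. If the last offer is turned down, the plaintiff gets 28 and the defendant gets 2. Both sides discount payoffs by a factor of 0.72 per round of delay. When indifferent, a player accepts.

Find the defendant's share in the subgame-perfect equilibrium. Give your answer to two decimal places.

Solve by backward induction from round 4.
Round 4 (the plaintiff proposes): the defendant gets 2 if talks fail, so the plaintiff offers 2 and keeps 98.
Round 3 (the defendant proposes): the plaintiff can get 98 next round, worth 0.72 × 98 = 70.56 now, so the defendant offers 70.56, keeping 29.44.
Round 2 (the plaintiff proposes): the defendant can get 29.44 next round, worth 0.72 × 29.44 = 21.1968 now. The plaintiff offers 21.1968 and keeps 100 − 21.1968 = 78.8032.
Round 1 (the defendant proposes): the plaintiff can get 78.8032 next round, worth 0.72 × 78.8032 = 56.738304 now; the defendant offers that and keeps 43.261696.

43.26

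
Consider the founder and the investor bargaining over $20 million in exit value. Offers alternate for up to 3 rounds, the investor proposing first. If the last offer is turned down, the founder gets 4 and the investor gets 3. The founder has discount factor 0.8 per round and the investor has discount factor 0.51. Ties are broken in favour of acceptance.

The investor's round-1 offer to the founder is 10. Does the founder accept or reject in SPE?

Work out the founder's continuation value if the offer is rejected.
Round 3 (the investor proposes): the founder gets 4 if talks fail, so the investor offers 4 and keeps 16.
Round 2 (the founder proposes): the investor can get 16 next round, worth 0.51 × 16 = 8.16 now, so the founder offers 8.16, keeping 11.84.
So by rejecting in round 1, the founder gets 11.84 next round, worth 0.8 × 11.84 = 9.472 now.
Offer 10 ≥ 9.472, so the founder accepts.

Accept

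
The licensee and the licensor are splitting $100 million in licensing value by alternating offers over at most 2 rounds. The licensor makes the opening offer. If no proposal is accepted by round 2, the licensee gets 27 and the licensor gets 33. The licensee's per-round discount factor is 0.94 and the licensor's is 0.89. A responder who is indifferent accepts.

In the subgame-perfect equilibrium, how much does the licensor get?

37.02

By backward induction:
Round 2 (the licensee proposes): the licensor gets 33 if talks fail, so the licensee offers 33 and keeps 67.
Round 1 (the licensor proposes): the licensee can get 67 next round, worth 0.94 × 67 = 62.98 now, so the licensor offers 62.98, keeping 37.02.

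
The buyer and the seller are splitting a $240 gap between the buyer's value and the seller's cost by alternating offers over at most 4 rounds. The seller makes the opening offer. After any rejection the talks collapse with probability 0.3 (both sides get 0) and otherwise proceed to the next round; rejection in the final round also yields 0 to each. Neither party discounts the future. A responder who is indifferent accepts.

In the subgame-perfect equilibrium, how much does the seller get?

107.28

Round 4 (the buyer proposes): the seller will accept anything ≥ 0, so the buyer offers 0 and keeps 240.
Round 3 (the seller proposes): rejecting gives the buyer an expected 0.7 × 240 = 168. The seller offers 168 and keeps 240 − 168 = 72.
Round 2 (the buyer proposes): rejecting gives the seller an expected 0.7 × 72 = 50.4, so the buyer offers 50.4, keeping 189.6.
Round 1 (the seller proposes): rejecting gives the buyer an expected 0.7 × 189.6 = 132.72; the seller offers that and keeps 107.28.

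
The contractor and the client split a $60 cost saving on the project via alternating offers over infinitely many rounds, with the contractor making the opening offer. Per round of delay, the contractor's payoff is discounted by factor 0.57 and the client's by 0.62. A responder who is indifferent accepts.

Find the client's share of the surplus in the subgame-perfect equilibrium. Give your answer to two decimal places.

24.74

When the contractor proposes, the client accepts any offer worth at least 0.62 times what the client would get by proposing next round; and vice versa.
This gives x = 60 − 0.62y and y = 60 − 0.57x, where x and y are each side's share when it proposes.
Hence (1 − 0.62·0.57)x = 60(1 − 0.62), i.e. 0.6466·x = 22.8.
x ≈ 35.2614; the client's share is 60 − x ≈ 24.7386.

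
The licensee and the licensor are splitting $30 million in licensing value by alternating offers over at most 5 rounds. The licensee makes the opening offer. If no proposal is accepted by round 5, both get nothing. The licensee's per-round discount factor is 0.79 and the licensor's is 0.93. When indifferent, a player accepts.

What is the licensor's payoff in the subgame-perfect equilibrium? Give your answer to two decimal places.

Round 5 (the licensee proposes): the licensor will accept anything ≥ 0, so the licensee offers 0 and keeps 30.
Round 4 (the licensor proposes): the licensee can get 30 next round, worth 0.79 × 30 = 23.7 now, so the licensor offers 23.7, keeping 6.3.
Round 3 (the licensee proposes): the licensor can get 6.3 next round, worth 0.93 × 6.3 = 5.859 now; the licensee offers that and keeps 24.141.
Round 2 (the licensor proposes): the licensee can get 24.141 next round, worth 0.79 × 24.141 = 19.07139 now. The licensor offers 19.07139 and keeps 30 − 19.07139 = 10.92861.
Round 1 (the licensee proposes): the licensor can get 10.92861 next round, worth 0.93 × 10.92861 = 10.1636073 now; the licensee offers that and keeps 19.8363927.

10.16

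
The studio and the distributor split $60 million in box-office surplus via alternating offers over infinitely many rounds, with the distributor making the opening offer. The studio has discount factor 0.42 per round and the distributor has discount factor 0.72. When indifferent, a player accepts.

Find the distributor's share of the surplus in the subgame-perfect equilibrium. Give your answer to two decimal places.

Let x be the distributor's share when the distributor proposes and y be the studio's share when the studio proposes.
The studio accepts iff offered ≥ 0.42·y, so x = 60 − 0.42y. Symmetrically y = 60 − 0.72x.
Substituting: x = 60 − 0.42(60 − 0.72x), giving x(1 − 0.72·0.42) = 60(1 − 0.42).
So x = 60 × 0.58 / 0.6976 ≈ 49.8853, and the studio receives 60 − x ≈ 10.1147.

49.89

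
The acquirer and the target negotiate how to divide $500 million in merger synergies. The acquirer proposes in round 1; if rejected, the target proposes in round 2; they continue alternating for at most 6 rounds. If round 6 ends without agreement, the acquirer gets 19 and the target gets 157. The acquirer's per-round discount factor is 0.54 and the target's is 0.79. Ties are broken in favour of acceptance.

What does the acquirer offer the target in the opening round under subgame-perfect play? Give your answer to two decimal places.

Solve by backward induction from round 6.
Round 6 (the target proposes): the acquirer gets 19 if talks fail, so the target offers 19 and keeps 481.
Round 5 (the acquirer proposes): the target can get 481 next round, worth 0.79 × 481 = 379.99 now. The acquirer offers 379.99 and keeps 500 − 379.99 = 120.01.
Round 4 (the target proposes): the acquirer can get 120.01 next round, worth 0.54 × 120.01 = 64.8054 now. The target offers 64.8054 and keeps 500 − 64.8054 = 435.1946.
Round 3 (the acquirer proposes): the target can get 435.1946 next round, worth 0.79 × 435.1946 = 343.803734 now, so the acquirer offers 343.803734, keeping 156.196266.
Round 2 (the target proposes): the acquirer can get 156.196266 next round, worth 0.54 × 156.196266 = 84.34598364 now, so the target offers 84.34598364, keeping 415.65401636.
Round 1 (the acquirer proposes): the target can get 415.65401636 next round, worth 0.79 × 415.65401636 = 328.3666729244 now; the acquirer offers that and keeps 171.6333270756.

328.37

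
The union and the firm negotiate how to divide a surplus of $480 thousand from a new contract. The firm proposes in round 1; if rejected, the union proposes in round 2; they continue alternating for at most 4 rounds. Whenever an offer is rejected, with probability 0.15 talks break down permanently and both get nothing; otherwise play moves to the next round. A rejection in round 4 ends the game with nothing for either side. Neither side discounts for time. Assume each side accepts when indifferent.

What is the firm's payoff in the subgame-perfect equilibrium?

124.02

Round 4 (the union proposes): the firm will accept anything ≥ 0, so the union offers 0 and keeps 480.
Round 3 (the firm proposes): rejecting gives the union an expected 0.85 × 480 = 408; the firm offers that and keeps 72.
Round 2 (the union proposes): rejecting gives the firm an expected 0.85 × 72 = 61.2; the union offers that and keeps 418.8.
Round 1 (the firm proposes): rejecting gives the union an expected 0.85 × 418.8 = 355.98, so the firm offers 355.98, keeping 124.02.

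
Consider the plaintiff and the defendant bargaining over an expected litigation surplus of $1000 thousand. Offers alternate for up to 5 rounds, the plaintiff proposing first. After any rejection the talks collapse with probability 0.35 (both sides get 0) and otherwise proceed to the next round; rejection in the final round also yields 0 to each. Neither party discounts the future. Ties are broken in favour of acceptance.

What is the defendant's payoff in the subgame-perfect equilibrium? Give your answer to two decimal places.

Round 5 (the plaintiff proposes): the defendant will accept anything ≥ 0, so the plaintiff offers 0 and keeps 1000.
Round 4 (the defendant proposes): rejecting gives the plaintiff an expected 0.65 × 1000 = 650, so the defendant offers 650, keeping 350.
Round 3 (the plaintiff proposes): rejecting gives the defendant an expected 0.65 × 350 = 227.5, so the plaintiff offers 227.5, keeping 772.5.
Round 2 (the defendant proposes): rejecting gives the plaintiff an expected 0.65 × 772.5 = 502.125, so the defendant offers 502.125, keeping 497.875.
Round 1 (the plaintiff proposes): rejecting gives the defendant an expected 0.65 × 497.875 = 323.61875. The plaintiff offers 323.61875 and keeps 1000 − 323.61875 = 676.38125.

323.62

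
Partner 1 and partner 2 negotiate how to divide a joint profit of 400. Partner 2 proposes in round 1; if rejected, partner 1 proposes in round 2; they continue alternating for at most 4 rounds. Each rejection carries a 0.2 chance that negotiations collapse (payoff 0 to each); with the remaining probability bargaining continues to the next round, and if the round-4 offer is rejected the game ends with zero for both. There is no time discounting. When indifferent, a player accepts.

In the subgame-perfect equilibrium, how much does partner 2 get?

Round 4 (partner 1 proposes): rejection yields 0 for partner 2; partner 1 offers 0 and keeps 400.
Round 3 (partner 2 proposes): rejecting gives partner 1 an expected 0.8 × 400 = 320; partner 2 offers that and keeps 80.
Round 2 (partner 1 proposes): rejecting gives partner 2 an expected 0.8 × 80 = 64; partner 1 offers that and keeps 336.
Round 1 (partner 2 proposes): rejecting gives partner 1 an expected 0.8 × 336 = 268.8. Partner 2 offers 268.8 and keeps 400 − 268.8 = 131.2.

131.2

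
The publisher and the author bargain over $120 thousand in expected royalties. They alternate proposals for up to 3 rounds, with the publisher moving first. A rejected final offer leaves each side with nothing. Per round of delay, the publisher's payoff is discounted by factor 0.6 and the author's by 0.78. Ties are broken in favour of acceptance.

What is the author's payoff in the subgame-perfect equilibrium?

37.44

Round 3 (the publisher proposes): the author will accept anything ≥ 0, so the publisher offers 0 and keeps 120.
Round 2 (the author proposes): the publisher can get 120 next round, worth 0.6 × 120 = 72 now. The author offers 72 and keeps 120 − 72 = 48.
Round 1 (the publisher proposes): the author can get 48 next round, worth 0.78 × 48 = 37.44 now. The publisher offers 37.44 and keeps 120 − 37.44 = 82.56.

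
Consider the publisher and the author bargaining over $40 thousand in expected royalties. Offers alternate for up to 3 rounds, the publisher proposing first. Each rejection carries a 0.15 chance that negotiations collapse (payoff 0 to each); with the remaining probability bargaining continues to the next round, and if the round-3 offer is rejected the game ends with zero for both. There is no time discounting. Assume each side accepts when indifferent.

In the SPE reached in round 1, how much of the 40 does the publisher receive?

34.9

By backward induction:
Round 3 (the publisher proposes): rejection yields 0 for the author; the publisher offers 0 and keeps 40.
Round 2 (the author proposes): rejecting gives the publisher an expected 0.85 × 40 = 34; the author offers that and keeps 6.
Round 1 (the publisher proposes): rejecting gives the author an expected 0.85 × 6 = 5.1; the publisher offers that and keeps 34.9.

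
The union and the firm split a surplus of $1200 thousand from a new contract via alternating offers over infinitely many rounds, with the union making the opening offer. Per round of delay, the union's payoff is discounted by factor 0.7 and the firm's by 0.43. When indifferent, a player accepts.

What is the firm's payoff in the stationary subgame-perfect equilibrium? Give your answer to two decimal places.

221.46

When the union proposes, the firm accepts any offer worth at least 0.43 times what the firm would get by proposing next round; and vice versa.
This gives x = 1200 − 0.43y and y = 1200 − 0.7x, where x and y are each side's share when it proposes.
Hence (1 − 0.43·0.7)x = 1200(1 − 0.43), i.e. 0.699·x = 684.
x ≈ 978.5408; the firm's share is 1200 − x ≈ 221.4592.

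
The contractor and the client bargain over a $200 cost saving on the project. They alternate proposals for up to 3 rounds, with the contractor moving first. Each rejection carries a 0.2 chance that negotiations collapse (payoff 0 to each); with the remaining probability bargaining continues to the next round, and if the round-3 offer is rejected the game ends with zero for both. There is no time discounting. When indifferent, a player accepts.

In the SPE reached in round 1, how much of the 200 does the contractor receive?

168

By backward induction:
Round 3 (the contractor proposes): the client will accept anything ≥ 0, so the contractor offers 0 and keeps 200.
Round 2 (the client proposes): rejecting gives the contractor an expected 0.8 × 200 = 160. The client offers 160 and keeps 200 − 160 = 40.
Round 1 (the contractor proposes): rejecting gives the client an expected 0.8 × 40 = 32. The contractor offers 32 and keeps 200 − 32 = 168.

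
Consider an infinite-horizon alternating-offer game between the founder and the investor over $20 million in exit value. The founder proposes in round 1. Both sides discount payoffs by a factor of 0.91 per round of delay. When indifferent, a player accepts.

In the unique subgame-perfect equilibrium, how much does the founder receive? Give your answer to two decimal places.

In a stationary SPE each proposer offers the other exactly their discounted continuation value.
If the founder keeps x when proposing and the investor keeps y when proposing, then x = 20 − 0.91y and y = 20 − 0.91x.
Solving: x = 20(1 − 0.91) / (1 − 0.91·0.91) = 1.8 / 0.1719 ≈ 10.4712.
The investor gets 20 − 10.4712 ≈ 9.5288.

10.47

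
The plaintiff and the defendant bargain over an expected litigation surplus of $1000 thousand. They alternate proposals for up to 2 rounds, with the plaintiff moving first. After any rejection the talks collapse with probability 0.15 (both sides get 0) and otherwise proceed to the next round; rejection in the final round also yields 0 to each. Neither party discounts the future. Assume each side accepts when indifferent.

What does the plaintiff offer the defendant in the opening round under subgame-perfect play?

850

Round 2 (the defendant proposes): rejection yields 0 for the plaintiff; the defendant offers 0 and keeps 1000.
Round 1 (the plaintiff proposes): rejecting gives the defendant an expected 0.85 × 1000 = 850, so the plaintiff offers 850, keeping 150.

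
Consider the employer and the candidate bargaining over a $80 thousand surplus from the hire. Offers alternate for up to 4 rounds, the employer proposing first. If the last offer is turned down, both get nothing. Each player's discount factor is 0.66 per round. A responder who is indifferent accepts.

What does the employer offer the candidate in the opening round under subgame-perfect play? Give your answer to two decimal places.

Round 4 (the candidate proposes): rejection yields 0 for the employer; the candidate offers 0 and keeps 80.
Round 3 (the employer proposes): the candidate can get 80 next round, worth 0.66 × 80 = 52.8 now, so the employer offers 52.8, keeping 27.2.
Round 2 (the candidate proposes): the employer can get 27.2 next round, worth 0.66 × 27.2 = 17.952 now; the candidate offers that and keeps 62.048.
Round 1 (the employer proposes): the candidate can get 62.048 next round, worth 0.66 × 62.048 = 40.95168 now, so the employer offers 40.95168, keeping 39.04832.

40.95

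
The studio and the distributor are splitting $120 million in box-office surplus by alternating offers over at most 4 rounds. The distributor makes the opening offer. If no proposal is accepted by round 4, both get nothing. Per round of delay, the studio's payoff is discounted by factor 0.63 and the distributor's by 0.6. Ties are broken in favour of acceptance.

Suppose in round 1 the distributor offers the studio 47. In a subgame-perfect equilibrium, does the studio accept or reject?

Work out the studio's continuation value if the offer is rejected.
Round 4 (the studio proposes): the distributor will accept anything ≥ 0, so the studio offers 0 and keeps 120.
Round 3 (the distributor proposes): the studio can get 120 next round, worth 0.63 × 120 = 75.6 now, so the distributor offers 75.6, keeping 44.4.
Round 2 (the studio proposes): the distributor can get 44.4 next round, worth 0.6 × 44.4 = 26.64 now; the studio offers that and keeps 93.36.
So by rejecting in round 1, the studio gets 93.36 next round, worth 0.63 × 93.36 = 58.8168 now.
Offer 47 < 58.8168, so the studio rejects.

Reject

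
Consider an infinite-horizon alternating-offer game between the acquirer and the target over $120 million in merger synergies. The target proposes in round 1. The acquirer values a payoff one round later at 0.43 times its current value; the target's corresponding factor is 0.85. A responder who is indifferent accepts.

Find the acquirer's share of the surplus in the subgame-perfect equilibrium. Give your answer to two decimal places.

In a stationary SPE each proposer offers the other exactly their discounted continuation value.
If the target keeps x when proposing and the acquirer keeps y when proposing, then x = 120 − 0.43y and y = 120 − 0.85x.
Solving: x = 120(1 − 0.43) / (1 − 0.85·0.43) = 68.4 / 0.6345 ≈ 107.8014.
The acquirer gets 120 − 107.8014 ≈ 12.1986.

12.20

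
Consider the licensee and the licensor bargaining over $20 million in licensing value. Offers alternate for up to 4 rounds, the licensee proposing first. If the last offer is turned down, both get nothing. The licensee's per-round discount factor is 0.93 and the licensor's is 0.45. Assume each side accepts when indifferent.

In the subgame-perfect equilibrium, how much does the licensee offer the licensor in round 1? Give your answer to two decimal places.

By backward induction:
Round 4 (the licensor proposes): rejection yields 0 for the licensee; the licensor offers 0 and keeps 20.
Round 3 (the licensee proposes): the licensor can get 20 next round, worth 0.45 × 20 = 9 now. The licensee offers 9 and keeps 20 − 9 = 11.
Round 2 (the licensor proposes): the licensee can get 11 next round, worth 0.93 × 11 = 10.23 now; the licensor offers that and keeps 9.77.
Round 1 (the licensee proposes): the licensor can get 9.77 next round, worth 0.45 × 9.77 = 4.3965 now, so the licensee offers 4.3965, keeping 15.6035.

4.40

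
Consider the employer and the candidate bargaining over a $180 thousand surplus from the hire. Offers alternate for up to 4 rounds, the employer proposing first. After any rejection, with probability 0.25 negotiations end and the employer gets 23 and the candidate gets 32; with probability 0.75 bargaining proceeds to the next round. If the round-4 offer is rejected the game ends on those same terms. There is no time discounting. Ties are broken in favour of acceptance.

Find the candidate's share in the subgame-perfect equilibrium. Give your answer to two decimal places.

108.17

By backward induction:
Round 4 (the candidate proposes): the employer gets 23 if talks fail, so the candidate offers 23 and keeps 157.
Round 3 (the employer proposes): rejecting gives the candidate an expected 0.75 × 157 + 0.25 × 32 = 125.75; the employer offers that and keeps 54.25.
Round 2 (the candidate proposes): rejecting gives the employer an expected 0.75 × 54.25 + 0.25 × 23 = 46.4375, so the candidate offers 46.4375, keeping 133.5625.
Round 1 (the employer proposes): rejecting gives the candidate an expected 0.75 × 133.5625 + 0.25 × 32 = 108.171875; the employer offers that and keeps 71.828125.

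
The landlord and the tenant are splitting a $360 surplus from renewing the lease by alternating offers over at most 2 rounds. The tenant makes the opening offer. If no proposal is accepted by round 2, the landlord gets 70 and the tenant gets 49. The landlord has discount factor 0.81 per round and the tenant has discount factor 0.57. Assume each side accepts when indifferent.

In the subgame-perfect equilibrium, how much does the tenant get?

108.09

Round 2 (the landlord proposes): the tenant gets 49 if talks fail, so the landlord offers 49 and keeps 311.
Round 1 (the tenant proposes): the landlord can get 311 next round, worth 0.81 × 311 = 251.91 now, so the tenant offers 251.91, keeping 108.09.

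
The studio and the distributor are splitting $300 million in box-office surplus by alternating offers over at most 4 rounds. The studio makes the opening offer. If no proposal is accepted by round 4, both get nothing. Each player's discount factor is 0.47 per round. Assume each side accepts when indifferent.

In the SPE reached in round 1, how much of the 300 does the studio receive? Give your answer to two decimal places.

194.12

Round 4 (the distributor proposes): rejection yields 0 for the studio; the distributor offers 0 and keeps 300.
Round 3 (the studio proposes): the distributor can get 300 next round, worth 0.47 × 300 = 141 now; the studio offers that and keeps 159.
Round 2 (the distributor proposes): the studio can get 159 next round, worth 0.47 × 159 = 74.73 now, so the distributor offers 74.73, keeping 225.27.
Round 1 (the studio proposes): the distributor can get 225.27 next round, worth 0.47 × 225.27 = 105.8769 now; the studio offers that and keeps 194.1231.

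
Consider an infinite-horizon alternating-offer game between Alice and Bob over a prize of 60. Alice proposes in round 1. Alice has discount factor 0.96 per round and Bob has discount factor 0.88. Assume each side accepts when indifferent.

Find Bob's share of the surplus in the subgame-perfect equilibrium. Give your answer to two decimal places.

13.61

Let x be Alice's share when Alice proposes and y be Bob's share when Bob proposes.
Bob accepts iff offered ≥ 0.88·y, so x = 60 − 0.88y. Symmetrically y = 60 − 0.96x.
Substituting: x = 60 − 0.88(60 − 0.96x), giving x(1 − 0.96·0.88) = 60(1 − 0.88).
So x = 60 × 0.12 / 0.1552 ≈ 46.3918, and Bob receives 60 − x ≈ 13.6082.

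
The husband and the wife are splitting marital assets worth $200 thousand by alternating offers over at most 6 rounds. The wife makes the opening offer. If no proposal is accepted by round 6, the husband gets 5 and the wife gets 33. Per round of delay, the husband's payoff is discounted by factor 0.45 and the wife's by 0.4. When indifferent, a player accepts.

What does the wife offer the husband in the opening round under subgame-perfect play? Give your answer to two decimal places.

Round 6 (the husband proposes): the wife gets 33 if talks fail, so the husband offers 33 and keeps 167.
Round 5 (the wife proposes): the husband can get 167 next round, worth 0.45 × 167 = 75.15 now, so the wife offers 75.15, keeping 124.85.
Round 4 (the husband proposes): the wife can get 124.85 next round, worth 0.4 × 124.85 = 49.94 now. The husband offers 49.94 and keeps 200 − 49.94 = 150.06.
Round 3 (the wife proposes): the husband can get 150.06 next round, worth 0.45 × 150.06 = 67.527 now. The wife offers 67.527 and keeps 200 − 67.527 = 132.473.
Round 2 (the husband proposes): the wife can get 132.473 next round, worth 0.4 × 132.473 = 52.9892 now. The husband offers 52.9892 and keeps 200 − 52.9892 = 147.0108.
Round 1 (the wife proposes): the husband can get 147.0108 next round, worth 0.45 × 147.0108 = 66.15486 now. The wife offers 66.15486 and keeps 200 − 66.15486 = 133.84514.

66.15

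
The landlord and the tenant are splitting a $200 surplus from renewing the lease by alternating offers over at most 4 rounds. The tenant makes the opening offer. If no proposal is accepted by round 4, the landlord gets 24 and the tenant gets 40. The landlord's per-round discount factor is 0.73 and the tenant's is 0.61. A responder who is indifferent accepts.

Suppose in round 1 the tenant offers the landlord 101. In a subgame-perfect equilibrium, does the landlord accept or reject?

Reject

Work out the landlord's continuation value if the offer is rejected.
Round 4 (the landlord proposes): the tenant gets 40 if talks fail, so the landlord offers 40 and keeps 160.
Round 3 (the tenant proposes): the landlord can get 160 next round, worth 0.73 × 160 = 116.8 now. The tenant offers 116.8 and keeps 200 − 116.8 = 83.2.
Round 2 (the landlord proposes): the tenant can get 83.2 next round, worth 0.61 × 83.2 = 50.752 now, so the landlord offers 50.752, keeping 149.248.
So by rejecting in round 1, the landlord gets 149.248 next round, worth 0.73 × 149.248 = 108.95104 now.
Offer 101 < 108.95104, so the landlord rejects.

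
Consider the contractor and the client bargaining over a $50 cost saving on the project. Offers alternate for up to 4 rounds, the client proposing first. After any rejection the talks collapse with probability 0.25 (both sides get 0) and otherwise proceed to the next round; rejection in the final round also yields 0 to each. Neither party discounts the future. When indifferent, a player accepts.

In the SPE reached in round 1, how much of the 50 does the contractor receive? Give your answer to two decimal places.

Round 4 (the contractor proposes): the client will accept anything ≥ 0, so the contractor offers 0 and keeps 50.
Round 3 (the client proposes): rejecting gives the contractor an expected 0.75 × 50 = 37.5. The client offers 37.5 and keeps 50 − 37.5 = 12.5.
Round 2 (the contractor proposes): rejecting gives the client an expected 0.75 × 12.5 = 9.375. The contractor offers 9.375 and keeps 50 − 9.375 = 40.625.
Round 1 (the client proposes): rejecting gives the contractor an expected 0.75 × 40.625 = 30.46875. The client offers 30.46875 and keeps 50 − 30.46875 = 19.53125.

30.47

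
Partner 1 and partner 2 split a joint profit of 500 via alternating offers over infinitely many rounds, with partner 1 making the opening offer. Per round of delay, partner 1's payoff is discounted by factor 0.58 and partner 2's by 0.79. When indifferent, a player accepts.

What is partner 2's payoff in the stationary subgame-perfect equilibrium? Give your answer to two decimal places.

When partner 1 proposes, partner 2 accepts any offer worth at least 0.79 times what partner 2 would get by proposing next round; and vice versa.
This gives x = 500 − 0.79y and y = 500 − 0.58x, where x and y are each side's share when it proposes.
Hence (1 − 0.79·0.58)x = 500(1 − 0.79), i.e. 0.5418·x = 105.
x ≈ 193.7984; partner 2's share is 500 − x ≈ 306.2016.

306.20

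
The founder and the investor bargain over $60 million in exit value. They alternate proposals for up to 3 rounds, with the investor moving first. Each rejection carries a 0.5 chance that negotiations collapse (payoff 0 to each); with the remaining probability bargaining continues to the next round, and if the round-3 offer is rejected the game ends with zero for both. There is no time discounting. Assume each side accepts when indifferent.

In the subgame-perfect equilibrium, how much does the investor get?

45

Round 3 (the investor proposes): rejection yields 0 for the founder; the investor offers 0 and keeps 60.
Round 2 (the founder proposes): rejecting gives the investor an expected 0.5 × 60 = 30, so the founder offers 30, keeping 30.
Round 1 (the investor proposes): rejecting gives the founder an expected 0.5 × 30 = 15, so the investor offers 15, keeping 45.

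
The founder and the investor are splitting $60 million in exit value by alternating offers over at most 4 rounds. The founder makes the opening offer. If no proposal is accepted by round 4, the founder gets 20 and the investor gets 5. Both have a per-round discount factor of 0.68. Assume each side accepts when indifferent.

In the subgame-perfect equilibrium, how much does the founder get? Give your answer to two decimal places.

34.37

By backward induction:
Round 4 (the investor proposes): the founder gets 20 if talks fail, so the investor offers 20 and keeps 40.
Round 3 (the founder proposes): the investor can get 40 next round, worth 0.68 × 40 = 27.2 now, so the founder offers 27.2, keeping 32.8.
Round 2 (the investor proposes): the founder can get 32.8 next round, worth 0.68 × 32.8 = 22.304 now; the investor offers that and keeps 37.696.
Round 1 (the founder proposes): the investor can get 37.696 next round, worth 0.68 × 37.696 = 25.63328 now; the founder offers that and keeps 34.36672.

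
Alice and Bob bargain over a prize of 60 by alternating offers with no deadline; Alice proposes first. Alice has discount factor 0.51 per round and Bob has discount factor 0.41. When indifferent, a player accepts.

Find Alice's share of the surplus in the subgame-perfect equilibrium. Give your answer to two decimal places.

44.76

When Alice proposes, Bob accepts any offer worth at least 0.41 times what Bob would get by proposing next round; and vice versa.
This gives x = 60 − 0.41y and y = 60 − 0.51x, where x and y are each side's share when it proposes.
Hence (1 − 0.41·0.51)x = 60(1 − 0.41), i.e. 0.7909·x = 35.4.
x ≈ 44.7591; Bob's share is 60 − x ≈ 15.2409.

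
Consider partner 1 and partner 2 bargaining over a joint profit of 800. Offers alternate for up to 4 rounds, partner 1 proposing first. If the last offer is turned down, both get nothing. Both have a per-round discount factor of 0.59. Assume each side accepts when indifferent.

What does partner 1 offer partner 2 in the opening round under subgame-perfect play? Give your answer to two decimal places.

357.82

Round 4 (partner 2 proposes): partner 1 will accept anything ≥ 0, so partner 2 offers 0 and keeps 800.
Round 3 (partner 1 proposes): partner 2 can get 800 next round, worth 0.59 × 800 = 472 now. Partner 1 offers 472 and keeps 800 − 472 = 328.
Round 2 (partner 2 proposes): partner 1 can get 328 next round, worth 0.59 × 328 = 193.52 now, so partner 2 offers 193.52, keeping 606.48.
Round 1 (partner 1 proposes): partner 2 can get 606.48 next round, worth 0.59 × 606.48 = 357.8232 now; partner 1 offers that and keeps 442.1768.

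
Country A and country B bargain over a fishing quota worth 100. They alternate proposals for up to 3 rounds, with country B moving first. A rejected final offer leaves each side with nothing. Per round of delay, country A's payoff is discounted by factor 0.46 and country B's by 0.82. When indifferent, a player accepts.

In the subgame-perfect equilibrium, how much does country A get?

Work backward from the last round.
Round 3 (country B proposes): rejection yields 0 for country A; country B offers 0 and keeps 100.
Round 2 (country A proposes): country B can get 100 next round, worth 0.82 × 100 = 82 now, so country A offers 82, keeping 18.
Round 1 (country B proposes): country A can get 18 next round, worth 0.46 × 18 = 8.28 now, so country B offers 8.28, keeping 91.72.

8.28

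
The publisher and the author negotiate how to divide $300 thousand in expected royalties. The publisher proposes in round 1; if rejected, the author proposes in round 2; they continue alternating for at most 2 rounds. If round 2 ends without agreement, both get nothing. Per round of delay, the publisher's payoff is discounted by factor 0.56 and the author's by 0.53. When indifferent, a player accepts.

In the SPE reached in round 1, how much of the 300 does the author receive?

Round 2 (the author proposes): the publisher will accept anything ≥ 0, so the author offers 0 and keeps 300.
Round 1 (the publisher proposes): the author can get 300 next round, worth 0.53 × 300 = 159 now. The publisher offers 159 and keeps 300 − 159 = 141.

159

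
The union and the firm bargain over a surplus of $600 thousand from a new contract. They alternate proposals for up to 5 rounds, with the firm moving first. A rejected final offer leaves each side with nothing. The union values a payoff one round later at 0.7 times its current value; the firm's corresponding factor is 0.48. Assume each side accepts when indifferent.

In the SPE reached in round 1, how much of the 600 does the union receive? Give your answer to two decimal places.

291.78

Round 5 (the firm proposes): rejection yields 0 for the union; the firm offers 0 and keeps 600.
Round 4 (the union proposes): the firm can get 600 next round, worth 0.48 × 600 = 288 now. The union offers 288 and keeps 600 − 288 = 312.
Round 3 (the firm proposes): the union can get 312 next round, worth 0.7 × 312 = 218.4 now. The firm offers 218.4 and keeps 600 − 218.4 = 381.6.
Round 2 (the union proposes): the firm can get 381.6 next round, worth 0.48 × 381.6 = 183.168 now, so the union offers 183.168, keeping 416.832.
Round 1 (the firm proposes): the union can get 416.832 next round, worth 0.7 × 416.832 = 291.7824 now; the firm offers that and keeps 308.2176.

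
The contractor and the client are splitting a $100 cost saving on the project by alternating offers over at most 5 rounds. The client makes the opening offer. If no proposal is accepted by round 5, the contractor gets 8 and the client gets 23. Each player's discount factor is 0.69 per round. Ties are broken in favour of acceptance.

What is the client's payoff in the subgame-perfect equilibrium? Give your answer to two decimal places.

66.61

Round 5 (the client proposes): the contractor gets 8 if talks fail, so the client offers 8 and keeps 92.
Round 4 (the contractor proposes): the client can get 92 next round, worth 0.69 × 92 = 63.48 now; the contractor offers that and keeps 36.52.
Round 3 (the client proposes): the contractor can get 36.52 next round, worth 0.69 × 36.52 = 25.1988 now; the client offers that and keeps 74.8012.
Round 2 (the contractor proposes): the client can get 74.8012 next round, worth 0.69 × 74.8012 = 51.612828 now; the contractor offers that and keeps 48.387172.
Round 1 (the client proposes): the contractor can get 48.387172 next round, worth 0.69 × 48.387172 = 33.38714868 now; the client offers that and keeps 66.61285132.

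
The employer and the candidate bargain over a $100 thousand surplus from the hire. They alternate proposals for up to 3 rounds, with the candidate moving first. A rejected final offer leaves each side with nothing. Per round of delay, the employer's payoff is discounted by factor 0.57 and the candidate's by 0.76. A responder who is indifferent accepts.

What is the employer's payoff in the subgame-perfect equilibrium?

Round 3 (the candidate proposes): rejection yields 0 for the employer; the candidate offers 0 and keeps 100.
Round 2 (the employer proposes): the candidate can get 100 next round, worth 0.76 × 100 = 76 now. The employer offers 76 and keeps 100 − 76 = 24.
Round 1 (the candidate proposes): the employer can get 24 next round, worth 0.57 × 24 = 13.68 now, so the candidate offers 13.68, keeping 86.32.

13.68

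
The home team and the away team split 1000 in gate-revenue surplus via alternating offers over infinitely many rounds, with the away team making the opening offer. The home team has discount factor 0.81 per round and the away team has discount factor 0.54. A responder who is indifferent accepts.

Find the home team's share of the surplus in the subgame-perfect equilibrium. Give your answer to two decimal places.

Let x be the away team's share when the away team proposes and y be the home team's share when the home team proposes.
The home team accepts iff offered ≥ 0.81·y, so x = 1000 − 0.81y. Symmetrically y = 1000 − 0.54x.
Substituting: x = 1000 − 0.81(1000 − 0.54x), giving x(1 − 0.54·0.81) = 1000(1 − 0.81).
So x = 1000 × 0.19 / 0.5626 ≈ 337.7177, and the home team receives 1000 − x ≈ 662.2823.

662.28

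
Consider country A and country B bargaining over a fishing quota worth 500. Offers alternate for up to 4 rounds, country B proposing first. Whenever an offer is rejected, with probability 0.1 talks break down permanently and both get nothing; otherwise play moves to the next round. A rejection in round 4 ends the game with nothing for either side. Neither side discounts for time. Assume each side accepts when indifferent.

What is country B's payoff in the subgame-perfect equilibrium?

Round 4 (country A proposes): rejection yields 0 for country B; country A offers 0 and keeps 500.
Round 3 (country B proposes): rejecting gives country A an expected 0.9 × 500 = 450; country B offers that and keeps 50.
Round 2 (country A proposes): rejecting gives country B an expected 0.9 × 50 = 45; country A offers that and keeps 455.
Round 1 (country B proposes): rejecting gives country A an expected 0.9 × 455 = 409.5. Country B offers 409.5 and keeps 500 − 409.5 = 90.5.

90.5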